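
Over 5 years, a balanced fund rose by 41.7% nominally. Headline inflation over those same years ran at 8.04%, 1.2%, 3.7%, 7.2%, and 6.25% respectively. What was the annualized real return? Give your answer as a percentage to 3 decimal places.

1.873%

Cumulative inflation factor: 1.0804 × 1.012 × 1.037 × 1.072 × 1.0625 ≈ 1.29142.
Nominal growth factor: 1.41700. Real growth factor = 1.41700 / 1.29142 ≈ 1.09724.
Annualized: 1.09724^(1/5) − 1 ≈ 0.01873.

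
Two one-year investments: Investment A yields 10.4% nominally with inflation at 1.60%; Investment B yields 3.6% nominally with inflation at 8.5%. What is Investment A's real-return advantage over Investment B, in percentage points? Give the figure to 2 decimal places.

Investment A real return: 1.104/1.0160 − 1 = 8.661%.
Investment B real return: 1.036/1.085 − 1 = -4.516%.
Difference: 8.661 − (-4.516) = 13.177 pp.

13.18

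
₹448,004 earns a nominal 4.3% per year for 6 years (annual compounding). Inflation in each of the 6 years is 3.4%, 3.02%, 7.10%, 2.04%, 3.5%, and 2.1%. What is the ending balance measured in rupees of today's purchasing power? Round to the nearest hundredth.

Nominal value at maturity: ₹448,004 × (1 + 4.3%)^6 ≈ ₹576,750.18.
Price-level factor over 6 years: 1.034 × 1.0302 × 1.0710 × 1.0204 × 1.035 × 1.021 ≈ 1.2301783992.
Dividing the nominal maturity value by the price-level factor gives the value in today's money.

₹468,834.59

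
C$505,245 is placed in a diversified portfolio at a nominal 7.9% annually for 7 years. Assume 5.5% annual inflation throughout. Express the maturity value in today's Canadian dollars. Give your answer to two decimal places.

Nominal value at maturity: C$505,245 × (1 + 7.9%)^7 ≈ C$860,304.39.
Price-level factor over 7 years: (1 + 5.5%)^7 ≈ 1.4546791611.
Dividing the nominal maturity value by the price-level factor gives the value in today's money.

C$591,404.90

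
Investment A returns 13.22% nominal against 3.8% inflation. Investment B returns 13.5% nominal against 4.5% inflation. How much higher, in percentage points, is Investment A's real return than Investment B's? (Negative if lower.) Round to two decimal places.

Investment A real return: 1.1322/1.038 − 1 = 9.075%.
Investment B real return: 1.135/1.045 − 1 = 8.612%.
Difference: 9.075 − 8.612 = 0.463 pp.

0.46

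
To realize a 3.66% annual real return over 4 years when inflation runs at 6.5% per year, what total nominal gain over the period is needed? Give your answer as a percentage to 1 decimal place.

48.5%

Required annual nominal rate: (1+3.66%)(1+6.5%) − 1 = 10.3979%.
Cumulative over 4 years: (1 + 0.103979)^4 − 1 ≈ 0.48540.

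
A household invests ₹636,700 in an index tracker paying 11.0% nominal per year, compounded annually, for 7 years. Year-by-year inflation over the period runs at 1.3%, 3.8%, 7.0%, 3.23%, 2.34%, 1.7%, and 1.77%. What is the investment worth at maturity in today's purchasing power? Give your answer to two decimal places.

Nominal value at maturity: ₹636,700 × (1 + 11.0%)^7 ≈ ₹1,321,891.17.
Price-level factor over 7 years: 1.013 × 1.038 × 1.070 × 1.0323 × 1.0234 × 1.017 × 1.0177 ≈ 1.2302196057.
The maturity value deflated by that factor is the answer in today's purchasing power.

₹1,074,516.42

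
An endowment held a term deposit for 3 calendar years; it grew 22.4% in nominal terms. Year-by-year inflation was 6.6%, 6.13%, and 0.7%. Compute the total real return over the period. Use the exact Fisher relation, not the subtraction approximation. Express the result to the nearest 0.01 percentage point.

7.44%

Cumulative inflation factor: 1.066 × 1.0613 × 1.007 ≈ 1.13927.
Nominal growth factor: 1.22400. Real growth factor = 1.22400 / 1.13927 ≈ 1.07438.
Total real return ≈ 7.4377%.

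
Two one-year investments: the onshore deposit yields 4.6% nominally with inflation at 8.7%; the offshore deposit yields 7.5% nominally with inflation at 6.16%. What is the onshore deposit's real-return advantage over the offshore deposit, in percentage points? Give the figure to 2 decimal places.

-5.03

The onshore deposit real return: 1.046/1.087 − 1 = -3.772%.
The offshore deposit real return: 1.075/1.0616 − 1 = 1.262%.
Difference: -3.772 − 1.262 = -5.034 pp.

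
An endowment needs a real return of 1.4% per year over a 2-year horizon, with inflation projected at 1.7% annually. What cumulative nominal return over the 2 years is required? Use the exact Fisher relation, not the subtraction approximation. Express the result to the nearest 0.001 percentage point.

6.345%

Required annual nominal rate: (1+1.4%)(1+1.7%) − 1 = 3.1238%.
Cumulative over 2 years: (1 + 0.031238)^2 − 1 ≈ 0.06345.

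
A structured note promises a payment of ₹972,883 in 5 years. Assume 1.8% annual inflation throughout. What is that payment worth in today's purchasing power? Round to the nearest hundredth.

Price-level factor over 5 years: (1 + 1.8%)^5 ≈ 1.0932988468.
Purchasing power today: ₹972,883 divided by that factor.

₹889,860.08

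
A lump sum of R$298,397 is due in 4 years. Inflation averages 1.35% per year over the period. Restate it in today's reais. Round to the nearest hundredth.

Price-level factor over 4 years: (1 + 1.35%)^4 ≈ 1.0551033747.
Purchasing power today: R$298,397 divided by that factor.

R$282,813.05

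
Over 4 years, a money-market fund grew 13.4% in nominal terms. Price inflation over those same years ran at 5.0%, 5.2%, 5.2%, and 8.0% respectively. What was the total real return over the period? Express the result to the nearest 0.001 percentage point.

-9.642%

Cumulative inflation factor: 1.050 × 1.052 × 1.052 × 1.080 ≈ 1.25500.
Nominal growth factor: 1.13400. Real growth factor = 1.13400 / 1.25500 ≈ 0.90358.
Total real return ≈ -9.6416%.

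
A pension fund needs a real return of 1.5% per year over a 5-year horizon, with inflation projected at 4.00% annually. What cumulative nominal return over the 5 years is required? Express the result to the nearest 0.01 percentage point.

Required annual nominal rate: (1+1.5%)(1+4.00%) − 1 = 5.56%.
Cumulative over 5 years: (1 + 0.0556)^5 − 1 ≈ 0.31068.

31.07%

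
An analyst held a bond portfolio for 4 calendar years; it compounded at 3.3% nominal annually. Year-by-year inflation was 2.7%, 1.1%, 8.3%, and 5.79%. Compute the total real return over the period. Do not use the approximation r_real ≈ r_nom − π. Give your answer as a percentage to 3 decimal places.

Cumulative inflation factor: 1.027 × 1.011 × 1.083 × 1.0579 ≈ 1.18958.
Nominal growth factor: 1.13868. Real growth factor = 1.13868 / 1.18958 ≈ 0.95721.
Total real return ≈ -4.2791%.

-4.279%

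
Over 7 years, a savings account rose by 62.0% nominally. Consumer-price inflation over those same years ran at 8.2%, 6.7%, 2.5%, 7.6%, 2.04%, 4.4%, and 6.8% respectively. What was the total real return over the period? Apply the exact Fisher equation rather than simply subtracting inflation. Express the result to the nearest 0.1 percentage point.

Cumulative inflation factor: 1.082 × 1.067 × 1.025 × 1.076 × 1.0204 × 1.044 × 1.068 ≈ 1.44867.
Nominal growth factor: 1.62000. Real growth factor = 1.62000 / 1.44867 ≈ 1.11827.
Total real return ≈ 11.8266%.

11.8%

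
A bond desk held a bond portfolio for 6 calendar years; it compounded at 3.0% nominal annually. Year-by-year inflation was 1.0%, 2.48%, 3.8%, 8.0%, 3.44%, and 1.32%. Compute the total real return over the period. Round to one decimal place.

Cumulative inflation factor: 1.010 × 1.0248 × 1.038 × 1.080 × 1.0344 × 1.0132 ≈ 1.21609.
Nominal growth factor: 1.19405. Real growth factor = 1.19405 / 1.21609 ≈ 0.98188.
Total real return ≈ -1.8121%.

-1.8%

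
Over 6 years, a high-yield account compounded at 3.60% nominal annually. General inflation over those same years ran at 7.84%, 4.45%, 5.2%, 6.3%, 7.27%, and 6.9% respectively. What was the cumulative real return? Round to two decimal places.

-14.40%

Cumulative inflation factor: 1.0784 × 1.0445 × 1.052 × 1.063 × 1.0727 × 1.069 ≈ 1.44442.
Nominal growth factor: 1.23640. Real growth factor = 1.23640 / 1.44442 ≈ 0.85598.
Total real return ≈ -14.4017%.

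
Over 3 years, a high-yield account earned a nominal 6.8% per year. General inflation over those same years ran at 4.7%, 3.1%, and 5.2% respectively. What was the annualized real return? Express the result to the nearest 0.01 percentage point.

2.37%

Cumulative inflation factor: 1.047 × 1.031 × 1.052 ≈ 1.13559.
Nominal growth factor: 1.21819. Real growth factor = 1.21819 / 1.13559 ≈ 1.07274.
Annualized: 1.07274^(1/3) − 1 ≈ 0.02368.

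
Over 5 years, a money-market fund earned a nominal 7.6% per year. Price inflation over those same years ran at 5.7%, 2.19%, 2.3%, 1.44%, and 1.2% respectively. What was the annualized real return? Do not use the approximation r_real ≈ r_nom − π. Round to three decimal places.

4.921%

Cumulative inflation factor: 1.057 × 1.0219 × 1.023 × 1.0144 × 1.012 ≈ 1.13435.
Nominal growth factor: 1.44232. Real growth factor = 1.44232 / 1.13435 ≈ 1.27149.
Annualized: 1.27149^(1/5) − 1 ≈ 0.04921.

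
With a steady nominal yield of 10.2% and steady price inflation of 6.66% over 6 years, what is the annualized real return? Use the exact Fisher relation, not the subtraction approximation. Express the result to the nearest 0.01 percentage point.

With constant rates the annual real return is the same each year: (1+10.2%)/(1+6.66%) − 1 = 0.03319.

3.32%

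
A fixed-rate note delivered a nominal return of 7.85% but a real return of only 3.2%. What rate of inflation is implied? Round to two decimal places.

From (1+r_nom) = (1+r_real)(1+π), we get 1+π = (1 + 7.85%)/(1 + 3.2%) = 1.0785/1.032 ≈ 1.04506.
So π ≈ 4.5058%.

4.51%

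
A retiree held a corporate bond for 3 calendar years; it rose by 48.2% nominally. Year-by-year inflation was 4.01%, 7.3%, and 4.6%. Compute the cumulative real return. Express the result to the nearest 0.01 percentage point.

Cumulative inflation factor: 1.0401 × 1.073 × 1.046 ≈ 1.16736.
Nominal growth factor: 1.48200. Real growth factor = 1.48200 / 1.16736 ≈ 1.26953.
Total real return ≈ 26.9526%.

26.95%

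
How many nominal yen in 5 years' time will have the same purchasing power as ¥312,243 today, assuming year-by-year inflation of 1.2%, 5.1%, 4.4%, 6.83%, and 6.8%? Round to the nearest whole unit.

Cumulative price-level factor: 1.012 × 1.051 × 1.044 × 1.0683 × 1.068 ≈ 1.2669171300.
The nominal amount required is ¥312,243 scaled up by that factor.

¥395,586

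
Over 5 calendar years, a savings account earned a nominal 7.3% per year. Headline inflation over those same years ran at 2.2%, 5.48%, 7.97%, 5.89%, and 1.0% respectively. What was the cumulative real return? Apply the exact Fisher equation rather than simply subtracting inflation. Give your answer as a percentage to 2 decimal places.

14.26%

Cumulative inflation factor: 1.022 × 1.0548 × 1.0797 × 1.0589 × 1.010 ≈ 1.24480.
Nominal growth factor: 1.42232. Real growth factor = 1.42232 / 1.24480 ≈ 1.14261.
Total real return ≈ 14.2610%.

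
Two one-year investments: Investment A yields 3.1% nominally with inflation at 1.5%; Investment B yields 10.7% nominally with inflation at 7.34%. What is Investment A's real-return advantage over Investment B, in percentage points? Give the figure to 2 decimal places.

Investment A real return: 1.031/1.015 − 1 = 1.576%.
Investment B real return: 1.107/1.0734 − 1 = 3.130%.
Difference: 1.576 − 3.130 = -1.554 pp.

-1.55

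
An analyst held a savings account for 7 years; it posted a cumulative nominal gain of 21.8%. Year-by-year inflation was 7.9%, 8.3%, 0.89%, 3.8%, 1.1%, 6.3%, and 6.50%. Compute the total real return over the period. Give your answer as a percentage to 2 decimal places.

-13.04%

Cumulative inflation factor: 1.079 × 1.083 × 1.0089 × 1.038 × 1.011 × 1.063 × 1.0650 ≈ 1.40065.
Nominal growth factor: 1.21800. Real growth factor = 1.21800 / 1.40065 ≈ 0.86960.
Total real return ≈ -13.0403%.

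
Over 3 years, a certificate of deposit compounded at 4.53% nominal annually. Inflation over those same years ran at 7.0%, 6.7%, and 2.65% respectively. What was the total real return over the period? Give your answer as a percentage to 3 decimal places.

-2.542%

Cumulative inflation factor: 1.070 × 1.067 × 1.0265 ≈ 1.17194.
Nominal growth factor: 1.14215. Real growth factor = 1.14215 / 1.17194 ≈ 0.97458.
Total real return ≈ -2.5424%.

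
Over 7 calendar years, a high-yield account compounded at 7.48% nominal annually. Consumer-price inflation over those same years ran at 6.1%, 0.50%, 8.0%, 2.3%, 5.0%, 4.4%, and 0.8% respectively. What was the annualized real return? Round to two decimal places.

Cumulative inflation factor: 1.061 × 1.0050 × 1.080 × 1.023 × 1.050 × 1.044 × 1.008 ≈ 1.30176.
Nominal growth factor: 1.65689. Real growth factor = 1.65689 / 1.30176 ≈ 1.27281.
Annualized: 1.27281^(1/7) − 1 ≈ 0.03506.

3.51%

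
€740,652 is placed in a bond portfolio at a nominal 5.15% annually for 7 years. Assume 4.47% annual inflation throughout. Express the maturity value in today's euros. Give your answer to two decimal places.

€775,064.73

Nominal value at maturity: €740,652 × (1 + 5.15%)^7 ≈ €1,052,638.23.
Price-level factor over 7 years: (1 + 4.47%)^7 ≈ 1.3581294384.
Dividing the nominal maturity value by the price-level factor gives the value in today's money.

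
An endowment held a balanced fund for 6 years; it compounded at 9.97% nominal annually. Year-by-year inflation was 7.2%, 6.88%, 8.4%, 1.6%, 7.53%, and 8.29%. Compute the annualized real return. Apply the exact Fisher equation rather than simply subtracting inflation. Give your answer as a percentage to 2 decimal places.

Cumulative inflation factor: 1.072 × 1.0688 × 1.084 × 1.016 × 1.0753 × 1.0829 ≈ 1.46937.
Nominal growth factor: 1.76866. Real growth factor = 1.76866 / 1.46937 ≈ 1.20369.
Annualized: 1.20369^(1/6) − 1 ≈ 0.03138.

3.14%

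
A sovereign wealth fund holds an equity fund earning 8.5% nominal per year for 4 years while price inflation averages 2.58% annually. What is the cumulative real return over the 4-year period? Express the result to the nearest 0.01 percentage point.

25.16%

The annual real rate is (1+8.5%)/(1+2.58%) − 1 = 5.7711%.
Compounded over 4 years: (1 + 0.057711)^4 − 1 ≈ 0.25161.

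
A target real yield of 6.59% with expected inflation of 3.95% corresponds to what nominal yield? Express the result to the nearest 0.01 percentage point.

By the Fisher equation, 1 + r_nom = (1 + 6.59%)(1 + 3.95%) = 1.0659 × 1.0395 = 1.10800305.
So r_nom = 10.800305%.

10.80%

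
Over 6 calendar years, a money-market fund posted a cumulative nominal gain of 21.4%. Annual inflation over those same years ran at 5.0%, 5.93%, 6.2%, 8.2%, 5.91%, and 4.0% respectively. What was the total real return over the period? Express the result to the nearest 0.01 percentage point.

-13.76%

Cumulative inflation factor: 1.050 × 1.0593 × 1.062 × 1.082 × 1.0591 × 1.040 ≈ 1.40777.
Nominal growth factor: 1.21400. Real growth factor = 1.21400 / 1.40777 ≈ 0.86236.
Total real return ≈ -13.7641%.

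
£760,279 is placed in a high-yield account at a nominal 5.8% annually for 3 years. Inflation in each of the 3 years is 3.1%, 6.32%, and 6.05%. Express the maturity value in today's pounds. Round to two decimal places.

Nominal value at maturity: £760,279 × (1 + 5.8%)^3 ≈ £900,388.62.
Price-level factor over 3 years: 1.031 × 1.0632 × 1.0605 = 1.1624768316.
Dividing the nominal maturity value by the price-level factor gives the value in today's money.

£774,543.28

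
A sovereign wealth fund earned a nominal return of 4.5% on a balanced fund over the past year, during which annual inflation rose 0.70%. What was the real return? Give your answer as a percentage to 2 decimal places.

3.77%

Real return via the Fisher equation: (1 + 4.5%)/(1 + 0.70%) − 1 = 1.045/1.0070 − 1 ≈ 0.03774.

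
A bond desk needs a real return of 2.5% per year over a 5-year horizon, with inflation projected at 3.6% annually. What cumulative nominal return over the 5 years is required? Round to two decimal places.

35.03%

Required annual nominal rate: (1+2.5%)(1+3.6%) − 1 = 6.19%.
Cumulative over 5 years: (1 + 0.0619)^5 − 1 ≈ 0.35026.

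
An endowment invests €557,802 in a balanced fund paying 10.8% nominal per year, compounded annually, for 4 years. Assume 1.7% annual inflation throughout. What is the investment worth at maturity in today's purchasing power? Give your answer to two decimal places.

Nominal value at maturity: €557,802 × (1 + 10.8%)^4 ≈ €840,696.25.
Price-level factor over 4 years: (1 + 1.7%)^4 ≈ 1.0697537355.
Dividing the nominal maturity value by the price-level factor gives the value in today's money.

€785,878.30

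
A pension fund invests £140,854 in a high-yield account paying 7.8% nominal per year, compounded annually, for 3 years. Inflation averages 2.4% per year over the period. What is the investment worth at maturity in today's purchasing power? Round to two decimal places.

£164,333.31

Nominal value at maturity: £140,854 × (1 + 7.8%)^3 ≈ £176,451.55.
Price-level factor over 3 years: (1 + 2.4%)^3 = 1.073741824.
The maturity value deflated by that factor is the answer in today's purchasing power.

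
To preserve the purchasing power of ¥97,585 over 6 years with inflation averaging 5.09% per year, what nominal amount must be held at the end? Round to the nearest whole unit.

Cumulative price-level factor: (1+5.09%)^6 ≈ 1.3470023464.
The nominal amount required is ¥97,585 scaled up by that factor.

¥131,447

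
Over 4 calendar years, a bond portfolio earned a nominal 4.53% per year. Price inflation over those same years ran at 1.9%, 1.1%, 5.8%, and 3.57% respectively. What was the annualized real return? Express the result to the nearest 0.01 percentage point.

Cumulative inflation factor: 1.019 × 1.011 × 1.058 × 1.0357 ≈ 1.12887.
Nominal growth factor: 1.19389. Real growth factor = 1.19389 / 1.12887 ≈ 1.05759.
Annualized: 1.05759^(1/4) − 1 ≈ 0.01410.

1.41%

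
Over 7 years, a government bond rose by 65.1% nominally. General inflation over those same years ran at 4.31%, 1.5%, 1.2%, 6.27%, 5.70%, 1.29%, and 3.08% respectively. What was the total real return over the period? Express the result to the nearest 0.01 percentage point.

Cumulative inflation factor: 1.0431 × 1.015 × 1.012 × 1.0627 × 1.0570 × 1.0129 × 1.0308 ≈ 1.25661.
Nominal growth factor: 1.65100. Real growth factor = 1.65100 / 1.25661 ≈ 1.31386.
Total real return ≈ 31.3856%.

31.39%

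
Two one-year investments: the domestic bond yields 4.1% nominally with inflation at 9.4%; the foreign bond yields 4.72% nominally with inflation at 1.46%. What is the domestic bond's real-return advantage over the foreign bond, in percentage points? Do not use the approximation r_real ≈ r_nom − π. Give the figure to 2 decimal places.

-8.06

The domestic bond real return: 1.041/1.094 − 1 = -4.845%.
The foreign bond real return: 1.0472/1.0146 − 1 = 3.213%.
Difference: -4.845 − 3.213 = -8.058 pp.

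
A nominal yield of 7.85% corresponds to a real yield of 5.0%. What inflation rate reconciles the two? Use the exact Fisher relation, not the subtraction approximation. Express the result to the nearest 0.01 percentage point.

2.71%

From (1+r_nom) = (1+r_real)(1+π), we get 1+π = (1 + 7.85%)/(1 + 5.0%) = 1.0785/1.050 ≈ 1.02714.
So π ≈ 2.7143%.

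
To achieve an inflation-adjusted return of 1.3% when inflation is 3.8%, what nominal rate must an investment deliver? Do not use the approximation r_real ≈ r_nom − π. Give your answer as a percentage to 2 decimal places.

5.15%

By the Fisher equation, 1 + r_nom = (1 + 1.3%)(1 + 3.8%) = 1.013 × 1.038 = 1.051494.
So r_nom = 5.1494%.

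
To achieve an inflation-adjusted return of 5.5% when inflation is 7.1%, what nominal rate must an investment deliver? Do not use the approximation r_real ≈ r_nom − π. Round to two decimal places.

12.99%

By the Fisher equation, 1 + r_nom = (1 + 5.5%)(1 + 7.1%) = 1.055 × 1.071 = 1.129905.
So r_nom = 12.9905%.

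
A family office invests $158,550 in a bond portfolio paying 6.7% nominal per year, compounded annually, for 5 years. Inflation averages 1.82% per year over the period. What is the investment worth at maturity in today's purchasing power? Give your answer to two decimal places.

Nominal value at maturity: $158,550 × (1 + 6.7%)^5 ≈ $219,274.61.
Price-level factor over 5 years: (1 + 1.82%)^5 ≈ 1.0943732363.
The maturity value deflated by that factor is the answer in today's purchasing power.

$200,365.47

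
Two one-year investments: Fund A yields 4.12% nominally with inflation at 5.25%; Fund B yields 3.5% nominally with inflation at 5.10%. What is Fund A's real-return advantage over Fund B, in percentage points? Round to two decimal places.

0.45

Fund A real return: 1.0412/1.0525 − 1 = -1.074%.
Fund B real return: 1.035/1.0510 − 1 = -1.522%.
Difference: -1.074 − (-1.522) = 0.448 pp.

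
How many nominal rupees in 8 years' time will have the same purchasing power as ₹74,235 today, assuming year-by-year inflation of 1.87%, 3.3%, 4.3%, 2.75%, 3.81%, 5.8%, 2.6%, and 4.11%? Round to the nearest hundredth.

₹98,216.88

Cumulative price-level factor: 1.0187 × 1.033 × 1.043 × 1.0275 × 1.0381 × 1.058 × 1.026 × 1.0411 ≈ 1.3230535812.
Multiplying ₹74,235 by the price-level factor gives the future nominal sum.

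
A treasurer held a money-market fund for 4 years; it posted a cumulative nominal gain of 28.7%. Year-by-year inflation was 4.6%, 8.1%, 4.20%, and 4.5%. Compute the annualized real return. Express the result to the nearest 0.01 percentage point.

1.11%

Cumulative inflation factor: 1.046 × 1.081 × 1.0420 × 1.045 ≈ 1.23124.
Nominal growth factor: 1.28700. Real growth factor = 1.28700 / 1.23124 ≈ 1.04529.
Annualized: 1.04529^(1/4) − 1 ≈ 0.01114.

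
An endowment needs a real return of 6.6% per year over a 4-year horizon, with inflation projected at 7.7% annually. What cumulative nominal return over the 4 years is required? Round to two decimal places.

Required annual nominal rate: (1+6.6%)(1+7.7%) − 1 = 14.8082%.
Cumulative over 4 years: (1 + 0.148082)^4 − 1 ≈ 0.73737.

73.74%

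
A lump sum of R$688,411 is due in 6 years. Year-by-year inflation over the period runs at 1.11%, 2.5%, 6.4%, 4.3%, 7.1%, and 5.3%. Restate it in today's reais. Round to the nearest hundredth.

Price-level factor over 6 years: 1.0111 × 1.025 × 1.064 × 1.043 × 1.071 × 1.053 ≈ 1.2970650409.
Purchasing power today: R$688,411 divided by that factor.

R$530,745.17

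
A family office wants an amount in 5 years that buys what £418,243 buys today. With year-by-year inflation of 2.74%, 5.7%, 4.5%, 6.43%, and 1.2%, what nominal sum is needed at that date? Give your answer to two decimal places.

Cumulative price-level factor: 1.0274 × 1.057 × 1.045 × 1.0643 × 1.012 ≈ 1.2222932511.
Multiplying £418,243 by the price-level factor gives the future nominal sum.

£511,215.60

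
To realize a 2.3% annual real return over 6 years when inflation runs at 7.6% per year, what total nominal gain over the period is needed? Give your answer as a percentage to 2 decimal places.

77.88%

Required annual nominal rate: (1+2.3%)(1+7.6%) − 1 = 10.0748%.
Cumulative over 6 years: (1 + 0.100748)^6 − 1 ≈ 0.77880.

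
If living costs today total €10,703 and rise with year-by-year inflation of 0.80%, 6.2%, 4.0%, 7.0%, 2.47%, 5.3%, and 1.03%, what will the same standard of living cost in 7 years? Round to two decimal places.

€13,898.99

Cumulative price-level factor: 1.0080 × 1.062 × 1.040 × 1.070 × 1.0247 × 1.053 × 1.0103 ≈ 1.2986066611.
The nominal amount required is €10,703 scaled up by that factor.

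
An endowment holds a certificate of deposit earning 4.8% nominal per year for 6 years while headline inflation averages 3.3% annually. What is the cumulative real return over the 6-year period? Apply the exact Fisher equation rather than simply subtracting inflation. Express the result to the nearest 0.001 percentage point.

9.035%

The annual real rate is (1+4.8%)/(1+3.3%) − 1 = 1.4521%.
Compounded over 6 years: (1 + 0.014521)^6 − 1 ≈ 0.09035.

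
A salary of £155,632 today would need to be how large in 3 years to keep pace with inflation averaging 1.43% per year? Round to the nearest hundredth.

Cumulative price-level factor: (1+1.43%)^3 ≈ 1.0435163942.
Multiplying £155,632 by the price-level factor gives the future nominal sum.

£162,404.54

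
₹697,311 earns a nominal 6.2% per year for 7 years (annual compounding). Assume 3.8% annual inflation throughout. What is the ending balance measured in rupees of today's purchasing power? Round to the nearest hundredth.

₹818,307.74

Nominal value at maturity: ₹697,311 × (1 + 6.2%)^7 ≈ ₹1,062,424.64.
Price-level factor over 7 years: (1 + 3.8%)^7 ≈ 1.2983191849.
The maturity value deflated by that factor is the answer in today's purchasing power.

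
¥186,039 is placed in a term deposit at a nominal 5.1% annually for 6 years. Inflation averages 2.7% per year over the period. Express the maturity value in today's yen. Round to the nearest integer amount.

Nominal value at maturity: ¥186,039 × (1 + 5.1%)^6 ≈ ¥250,738.
Price-level factor over 6 years: (1 + 2.7%)^6 ≈ 1.1733367181.
Dividing the nominal maturity value by the price-level factor gives the value in today's money.

¥213,697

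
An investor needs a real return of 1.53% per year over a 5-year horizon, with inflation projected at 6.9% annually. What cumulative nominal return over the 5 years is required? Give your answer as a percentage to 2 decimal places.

Required annual nominal rate: (1+1.53%)(1+6.9%) − 1 = 8.53557%.
Cumulative over 5 years: (1 + 0.0853557)^5 − 1 ≈ 0.50612.

50.61%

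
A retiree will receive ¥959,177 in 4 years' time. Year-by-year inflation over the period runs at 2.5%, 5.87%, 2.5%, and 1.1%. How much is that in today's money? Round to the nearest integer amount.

¥852,957

Price-level factor over 4 years: 1.025 × 1.0587 × 1.025 × 1.011 ≈ 1.1245319511.
Purchasing power today: ¥959,177 divided by that factor.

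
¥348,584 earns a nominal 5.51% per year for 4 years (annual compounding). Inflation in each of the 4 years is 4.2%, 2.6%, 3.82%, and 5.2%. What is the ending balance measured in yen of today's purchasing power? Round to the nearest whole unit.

Nominal value at maturity: ¥348,584 × (1 + 5.51%)^4 ≈ ¥431,998.
Price-level factor over 4 years: 1.042 × 1.026 × 1.0382 × 1.052 ≈ 1.1676477427.
The maturity value deflated by that factor is the answer in today's purchasing power.

¥369,973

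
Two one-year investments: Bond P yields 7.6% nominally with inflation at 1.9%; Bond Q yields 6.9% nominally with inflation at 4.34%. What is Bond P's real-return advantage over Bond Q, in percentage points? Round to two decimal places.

3.14

Bond P real return: 1.076/1.019 − 1 = 5.594%.
Bond Q real return: 1.069/1.0434 − 1 = 2.454%.
Difference: 5.594 − 2.454 = 3.140 pp.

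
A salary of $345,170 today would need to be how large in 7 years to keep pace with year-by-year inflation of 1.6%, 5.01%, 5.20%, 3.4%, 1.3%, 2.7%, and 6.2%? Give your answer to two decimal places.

$442,586.43

Cumulative price-level factor: 1.016 × 1.0501 × 1.0520 × 1.034 × 1.013 × 1.027 × 1.062 ≈ 1.2822273929.
Multiplying $345,170 by the price-level factor gives the future nominal sum.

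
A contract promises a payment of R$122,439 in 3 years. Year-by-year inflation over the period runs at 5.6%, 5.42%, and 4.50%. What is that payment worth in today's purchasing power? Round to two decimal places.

Price-level factor over 3 years: 1.056 × 1.0542 × 1.0450 = 1.163330784.
Purchasing power today: R$122,439 divided by that factor.

R$105,248.65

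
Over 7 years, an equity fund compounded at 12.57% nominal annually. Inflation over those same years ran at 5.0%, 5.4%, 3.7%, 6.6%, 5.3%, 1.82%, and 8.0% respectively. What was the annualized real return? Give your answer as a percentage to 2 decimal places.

Cumulative inflation factor: 1.050 × 1.054 × 1.037 × 1.066 × 1.053 × 1.0182 × 1.080 ≈ 1.41661.
Nominal growth factor: 2.29065. Real growth factor = 2.29065 / 1.41661 ≈ 1.61699.
Annualized: 1.61699^(1/7) − 1 ≈ 0.07106.

7.11%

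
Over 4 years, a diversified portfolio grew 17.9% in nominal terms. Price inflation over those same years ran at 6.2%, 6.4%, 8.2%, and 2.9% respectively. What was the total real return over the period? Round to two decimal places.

-6.29%

Cumulative inflation factor: 1.062 × 1.064 × 1.082 × 1.029 ≈ 1.25808.
Nominal growth factor: 1.17900. Real growth factor = 1.17900 / 1.25808 ≈ 0.93714.
Total real return ≈ -6.2859%.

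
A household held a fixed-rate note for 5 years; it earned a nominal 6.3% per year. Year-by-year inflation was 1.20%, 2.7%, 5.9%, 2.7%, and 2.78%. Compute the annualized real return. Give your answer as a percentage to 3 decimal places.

Cumulative inflation factor: 1.0120 × 1.027 × 1.059 × 1.027 × 1.0278 ≈ 1.16179.
Nominal growth factor: 1.35727. Real growth factor = 1.35727 / 1.16179 ≈ 1.16826.
Annualized: 1.16826^(1/5) − 1 ≈ 0.03159.

3.159%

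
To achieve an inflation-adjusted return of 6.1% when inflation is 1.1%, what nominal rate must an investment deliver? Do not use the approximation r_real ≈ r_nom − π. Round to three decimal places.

By the Fisher equation, 1 + r_nom = (1 + 6.1%)(1 + 1.1%) = 1.061 × 1.011 = 1.072671.
So r_nom = 7.2671%.

7.267%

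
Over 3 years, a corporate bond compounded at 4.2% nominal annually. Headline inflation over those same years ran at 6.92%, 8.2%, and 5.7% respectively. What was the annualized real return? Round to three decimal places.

-2.558%

Cumulative inflation factor: 1.0692 × 1.082 × 1.057 ≈ 1.22282.
Nominal growth factor: 1.13137. Real growth factor = 1.13137 / 1.22282 ≈ 0.92521.
Annualized: 0.92521^(1/3) − 1 ≈ -0.02558.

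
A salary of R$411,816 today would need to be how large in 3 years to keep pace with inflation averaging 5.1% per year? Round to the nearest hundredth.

Cumulative price-level factor: (1+5.1%)^3 = 1.160935651.
Multiplying R$411,816 by the price-level factor gives the future nominal sum.

R$478,091.88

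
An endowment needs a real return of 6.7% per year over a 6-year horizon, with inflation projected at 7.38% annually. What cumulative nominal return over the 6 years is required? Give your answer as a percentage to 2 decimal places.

126.22%

Required annual nominal rate: (1+6.7%)(1+7.38%) − 1 = 14.57446%.
Cumulative over 6 years: (1 + 0.1457446)^6 − 1 ≈ 1.26218.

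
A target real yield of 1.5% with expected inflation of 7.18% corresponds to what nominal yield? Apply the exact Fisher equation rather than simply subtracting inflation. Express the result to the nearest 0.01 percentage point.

8.79%

By the Fisher equation, 1 + r_nom = (1 + 1.5%)(1 + 7.18%) = 1.015 × 1.0718 = 1.087877.
So r_nom = 8.7877%.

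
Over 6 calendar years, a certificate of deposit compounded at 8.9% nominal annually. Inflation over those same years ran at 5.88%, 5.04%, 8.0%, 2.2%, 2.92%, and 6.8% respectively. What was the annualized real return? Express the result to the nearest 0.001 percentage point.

3.596%

Cumulative inflation factor: 1.0588 × 1.0504 × 1.080 × 1.022 × 1.0292 × 1.068 ≈ 1.34932.
Nominal growth factor: 1.66789. Real growth factor = 1.66789 / 1.34932 ≈ 1.23610.
Annualized: 1.23610^(1/6) − 1 ≈ 0.03596.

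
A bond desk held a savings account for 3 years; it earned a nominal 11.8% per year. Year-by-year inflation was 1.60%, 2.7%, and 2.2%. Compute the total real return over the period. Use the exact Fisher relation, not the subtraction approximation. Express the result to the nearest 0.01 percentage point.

31.04%

Cumulative inflation factor: 1.0160 × 1.027 × 1.022 ≈ 1.06639.
Nominal growth factor: 1.39742. Real growth factor = 1.39742 / 1.06639 ≈ 1.31042.
Total real return ≈ 31.0420%.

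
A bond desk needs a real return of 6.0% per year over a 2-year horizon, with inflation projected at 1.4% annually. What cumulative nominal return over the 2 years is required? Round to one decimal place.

Required annual nominal rate: (1+6.0%)(1+1.4%) − 1 = 7.484%.
Cumulative over 2 years: (1 + 0.07484)^2 − 1 ≈ 0.15528.

15.5%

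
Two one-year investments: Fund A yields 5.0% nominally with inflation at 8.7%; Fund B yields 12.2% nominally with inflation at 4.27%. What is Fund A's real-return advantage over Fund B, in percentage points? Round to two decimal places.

Fund A real return: 1.050/1.087 − 1 = -3.404%.
Fund B real return: 1.122/1.0427 − 1 = 7.605%.
Difference: -3.404 − 7.605 = -11.009 pp.

-11.01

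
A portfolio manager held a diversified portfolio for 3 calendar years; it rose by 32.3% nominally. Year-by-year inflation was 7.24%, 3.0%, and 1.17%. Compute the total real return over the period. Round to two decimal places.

18.39%

Cumulative inflation factor: 1.0724 × 1.030 × 1.0117 ≈ 1.11750.
Nominal growth factor: 1.32300. Real growth factor = 1.32300 / 1.11750 ≈ 1.18390.
Total real return ≈ 18.3897%.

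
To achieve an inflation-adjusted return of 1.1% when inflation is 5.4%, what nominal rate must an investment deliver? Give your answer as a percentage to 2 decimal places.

6.56%

By the Fisher equation, 1 + r_nom = (1 + 1.1%)(1 + 5.4%) = 1.011 × 1.054 = 1.065594.
So r_nom = 6.5594%.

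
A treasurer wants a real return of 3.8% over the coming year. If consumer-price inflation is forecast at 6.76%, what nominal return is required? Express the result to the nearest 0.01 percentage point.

10.82%

By the Fisher equation, 1 + r_nom = (1 + 3.8%)(1 + 6.76%) = 1.038 × 1.0676 = 1.1081688.
So r_nom = 10.81688%.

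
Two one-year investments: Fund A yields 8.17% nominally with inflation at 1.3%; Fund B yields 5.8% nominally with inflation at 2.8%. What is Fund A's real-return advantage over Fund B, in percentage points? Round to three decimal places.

3.864

Fund A real return: 1.0817/1.013 − 1 = 6.7818%.
Fund B real return: 1.058/1.028 − 1 = 2.9183%.
Difference: 6.7818 − 2.9183 = 3.8635 pp.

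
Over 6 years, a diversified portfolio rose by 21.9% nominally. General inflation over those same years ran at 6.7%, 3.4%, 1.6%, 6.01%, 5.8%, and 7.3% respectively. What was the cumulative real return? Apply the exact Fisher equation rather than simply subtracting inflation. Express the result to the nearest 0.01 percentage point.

Cumulative inflation factor: 1.067 × 1.034 × 1.016 × 1.0601 × 1.058 × 1.073 ≈ 1.34900.
Nominal growth factor: 1.21900. Real growth factor = 1.21900 / 1.34900 ≈ 0.90363.
Total real return ≈ -9.6365%.

-9.64%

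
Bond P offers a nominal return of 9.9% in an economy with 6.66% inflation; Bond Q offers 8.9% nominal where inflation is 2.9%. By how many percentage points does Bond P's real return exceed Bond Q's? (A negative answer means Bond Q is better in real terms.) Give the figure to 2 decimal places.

-2.79

Bond P real return: 1.099/1.0666 − 1 = 3.038%.
Bond Q real return: 1.089/1.029 − 1 = 5.831%.
Difference: 3.038 − 5.831 = -2.793 pp.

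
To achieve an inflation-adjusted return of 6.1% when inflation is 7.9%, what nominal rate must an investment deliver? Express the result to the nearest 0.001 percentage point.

By the Fisher equation, 1 + r_nom = (1 + 6.1%)(1 + 7.9%) = 1.061 × 1.079 = 1.144819.
So r_nom = 14.4819%.

14.482%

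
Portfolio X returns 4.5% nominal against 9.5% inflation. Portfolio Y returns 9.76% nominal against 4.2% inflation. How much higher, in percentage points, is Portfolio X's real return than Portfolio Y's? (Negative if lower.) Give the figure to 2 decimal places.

-9.90

Portfolio X real return: 1.045/1.095 − 1 = -4.566%.
Portfolio Y real return: 1.0976/1.042 − 1 = 5.336%.
Difference: -4.566 − 5.336 = -9.902 pp.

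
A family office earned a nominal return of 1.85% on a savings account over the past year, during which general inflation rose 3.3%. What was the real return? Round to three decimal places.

Real return via the Fisher equation: (1 + 1.85%)/(1 + 3.3%) − 1 = 1.0185/1.033 − 1 ≈ -0.01404.

-1.404%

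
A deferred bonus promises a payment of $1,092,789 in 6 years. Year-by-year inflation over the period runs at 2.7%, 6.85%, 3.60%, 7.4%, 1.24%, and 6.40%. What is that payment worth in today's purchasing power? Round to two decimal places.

Price-level factor over 6 years: 1.027 × 1.0685 × 1.0360 × 1.074 × 1.0124 × 1.0640 ≈ 1.3152332249.
Purchasing power today: $1,092,789 divided by that factor.

$830,870.89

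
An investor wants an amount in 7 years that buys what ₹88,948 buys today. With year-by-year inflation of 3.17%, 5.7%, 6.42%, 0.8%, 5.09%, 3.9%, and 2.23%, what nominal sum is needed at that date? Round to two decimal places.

Cumulative price-level factor: 1.0317 × 1.057 × 1.0642 × 1.008 × 1.0509 × 1.039 × 1.0223 ≈ 1.3057724608.
The nominal amount required is ₹88,948 scaled up by that factor.

₹116,145.85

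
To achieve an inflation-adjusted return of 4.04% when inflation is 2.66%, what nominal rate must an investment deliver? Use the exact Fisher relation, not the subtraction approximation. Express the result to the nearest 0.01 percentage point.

By the Fisher equation, 1 + r_nom = (1 + 4.04%)(1 + 2.66%) = 1.0404 × 1.0266 = 1.06807464.
So r_nom = 6.807464%.

6.81%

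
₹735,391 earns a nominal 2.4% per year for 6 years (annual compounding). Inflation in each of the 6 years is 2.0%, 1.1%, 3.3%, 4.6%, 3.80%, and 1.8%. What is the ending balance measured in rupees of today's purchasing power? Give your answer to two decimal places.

₹720,094.65

Nominal value at maturity: ₹735,391 × (1 + 2.4%)^6 ≈ ₹847,848.10.
Price-level factor over 6 years: 1.020 × 1.011 × 1.033 × 1.046 × 1.0380 × 1.018 ≈ 1.1774120194.
The maturity value deflated by that factor is the answer in today's purchasing power.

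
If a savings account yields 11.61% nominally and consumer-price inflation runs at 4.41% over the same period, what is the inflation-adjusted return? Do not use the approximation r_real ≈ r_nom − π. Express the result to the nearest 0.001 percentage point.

Real return via the Fisher equation: (1 + 11.61%)/(1 + 4.41%) − 1 = 1.1161/1.0441 − 1 ≈ 0.06896.

6.896%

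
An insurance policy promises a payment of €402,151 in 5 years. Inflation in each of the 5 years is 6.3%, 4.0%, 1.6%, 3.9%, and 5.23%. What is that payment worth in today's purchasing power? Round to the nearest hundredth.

Price-level factor over 5 years: 1.063 × 1.040 × 1.016 × 1.039 × 1.0523 ≈ 1.2280482476.
Purchasing power today: €402,151 divided by that factor.

€327,471.66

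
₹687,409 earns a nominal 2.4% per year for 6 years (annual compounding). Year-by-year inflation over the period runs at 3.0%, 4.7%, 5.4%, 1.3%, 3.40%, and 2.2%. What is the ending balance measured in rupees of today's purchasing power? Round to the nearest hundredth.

Nominal value at maturity: ₹687,409 × (1 + 2.4%)^6 ≈ ₹792,528.62.
Price-level factor over 6 years: 1.030 × 1.047 × 1.054 × 1.013 × 1.0340 × 1.022 ≈ 1.2167613251.
Dividing the nominal maturity value by the price-level factor gives the value in today's money.

₹651,342.71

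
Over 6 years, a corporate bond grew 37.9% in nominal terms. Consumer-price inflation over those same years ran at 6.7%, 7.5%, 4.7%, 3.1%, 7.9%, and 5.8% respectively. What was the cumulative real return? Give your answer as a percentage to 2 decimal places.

Cumulative inflation factor: 1.067 × 1.075 × 1.047 × 1.031 × 1.079 × 1.058 ≈ 1.41347.
Nominal growth factor: 1.37900. Real growth factor = 1.37900 / 1.41347 ≈ 0.97562.
Total real return ≈ -2.4384%.

-2.44%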